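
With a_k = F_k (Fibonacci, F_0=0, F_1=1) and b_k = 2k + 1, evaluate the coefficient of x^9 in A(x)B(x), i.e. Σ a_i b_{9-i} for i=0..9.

This is [x^9] in the product of the two ordinary generating functions.
Σ = 0·19 + 1·17 + 1·15 + 2·13 + 3·11 + 5·9 + 8·7 + 13·5 + 21·3 + 34·1 = 354.

354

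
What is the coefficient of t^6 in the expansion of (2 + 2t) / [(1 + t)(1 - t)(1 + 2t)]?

86

Partial fractions give a closed form: a_n = (2/3)·1^n + (4/3)·(-2)^n.
At n = 6: a_6 = 86.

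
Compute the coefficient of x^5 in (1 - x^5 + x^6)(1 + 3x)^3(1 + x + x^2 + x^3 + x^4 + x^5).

(1 - x^5 + x^6) has coefficients 1,0,0,0,0,-1 for degrees 0…5.
(1 + 3x)^3 has coefficients 1,9,27,27,0,0 for degrees 0…5.
Finally multiplying by (1 + x + x^2 + x^3 + x^4 + x^5), the product of all factors after the first has coefficients 1,10,37,64,64,64 for degrees 0…5.
[x^5] = 1·64 − 1·1 = 63.

63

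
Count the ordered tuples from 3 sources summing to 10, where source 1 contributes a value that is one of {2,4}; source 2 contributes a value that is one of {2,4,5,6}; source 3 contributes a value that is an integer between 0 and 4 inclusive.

7

The generating function for the choices is (t² + t⁴)·(t² + t⁴ + t⁵ + t⁶)·(1 + t + t² + t³ + t⁴); the count is [t¹⁰].
(t² + t⁴) has coefficients 0,0,1,0,1 for degrees 0…4.
(t² + t⁴ + t⁵ + t⁶) has coefficients 0,0,1,0,1,1,1,0,0,0,0 for degrees 0…10.
Finally multiplying by (1 + t + t² + t³ + t⁴), the product of all factors after the first has coefficients 0,0,1,1,2,3,4,3,3,2,1 for degrees 0…10.
[t¹⁰] = 1·3 + 1·4 = 7.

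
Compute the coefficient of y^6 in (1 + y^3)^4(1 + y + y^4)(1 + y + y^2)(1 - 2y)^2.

11

(1 + y^3)^4 has coefficients 1,0,0,4,0,0,6 for degrees 0…6.
(1 + y + y^4) has coefficients 1,1,0,0,1,0,0 for degrees 0…6.
Multiplying by (1 + y + y^2) gives running coefficients 1,2,2,1,1,1,1 for degrees 0…6.
Finally multiplying by (1 - 2y)^2, the product of all factors after the first has coefficients 1,-2,-2,1,5,1,1 for degrees 0…6.
[y^6] = 1·1 + 4·1 + 6·1 = 11.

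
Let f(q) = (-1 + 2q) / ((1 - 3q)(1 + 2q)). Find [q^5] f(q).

-23

Partial fractions give a closed form: a_n = (-1/5)·3^n + (-4/5)·(-2)^n.
At n = 5: a_5 = -23.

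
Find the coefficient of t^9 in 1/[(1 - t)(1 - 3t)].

Partial fractions give a closed form: a_n = (-1/2)·1^n + (3/2)·3^n.
At n = 9: a_9 = 29524.

29524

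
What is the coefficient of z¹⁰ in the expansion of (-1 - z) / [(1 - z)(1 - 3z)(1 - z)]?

-177135

The denominator gives the recurrence a_n = 5a_(n−1) − 7a_(n−2) + 3a_(n−3) for n ≥ 3; the numerator fixes a_0 = -1, a_1 = -6, a_2 = -23.
Iterating: -1, -6, -23, -76, -237, -722, -2179, -6552, -19673, -59038, -177135, so a_10 = -177135.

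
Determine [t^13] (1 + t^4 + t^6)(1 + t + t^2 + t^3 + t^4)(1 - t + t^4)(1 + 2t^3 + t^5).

7

(1 + t^4 + t^6) has coefficients 1,0,0,0,1,0,1 for degrees 0…6.
(1 + t + t^2 + t^3 + t^4) has coefficients 1,1,1,1,1,0,0,0,0,0,0,0,0,0 for degrees 0…13.
Multiplying by (1 - t + t^4) gives running coefficients 1,0,0,0,1,0,1,1,1,0,0,0,0,0 for degrees 0…13.
Finally multiplying by (1 + 2t^3 + t^5), the product of all factors after the first has coefficients 1,0,0,2,1,1,1,3,1,3,2,3,1,1 for degrees 0…13.
[t^13] = 1·1 + 1·3 + 1·3 = 7.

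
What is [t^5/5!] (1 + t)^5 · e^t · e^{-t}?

120

The EGF product rule gives c_5 = Σ_{k_1+k_2+k_3=5} C(5; k_1,k_2,k_3) · ∏ g_i(k_i), where (1+t)^5 gives the falling factorial (5)_k; e^t gives (1)^k; e^{-t} gives (-1)^k.
g_1(k) for k = 0…5: 1, 5, 20, 60, 120, 120.
g_2(k) for k = 0…5: 1, 1, 1, 1, 1, 1.
g_3(k) for k = 0…5: 1, -1, 1, -1, 1, -1.
First combine the last two factors: h(k) = Σ_j C(k,j)·g_2(j)·g_3(k−j) for k = 0…5: 1, 0, 0, 0, 0, 0.
c_5 = Σ_k C(5,k)·g_1(k)·h(5−k) = 1·120·1 = 120.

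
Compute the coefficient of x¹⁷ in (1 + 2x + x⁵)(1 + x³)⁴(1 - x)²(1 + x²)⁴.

-3

(1 + 2x + x⁵) has coefficients 1,2,0,0,0,1 for degrees 0…5.
(1 + x³)⁴ has coefficients 1,0,0,4,0,0,6,0,0,4,0,0,1,0,0,0,0,0 for degrees 0…17.
Multiplying by (1 - x)² gives running coefficients 1,-2,1,4,-8,4,6,-12,6,4,-8,4,1,-2,1,0,0,0 for degrees 0…17.
Finally multiplying by (1 + x²)⁴, the product of all factors after the first has coefficients 1,-2,5,-4,2,8,-16,20,-13,-6,21,-32,21,-6,-13,20,-16,8 for degrees 0…17.
[x¹⁷] = 1·8 + 2·(-16) + 1·21 = -3.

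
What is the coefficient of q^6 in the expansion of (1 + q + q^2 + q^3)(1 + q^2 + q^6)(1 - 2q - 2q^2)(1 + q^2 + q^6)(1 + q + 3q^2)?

-45

(1 + q + q^2 + q^3) has coefficients 1,1,1,1 for degrees 0…3.
(1 + q^2 + q^6) has coefficients 1,0,1,0,0,0,1 for degrees 0…6.
Multiplying by (1 - 2q - 2q^2) gives running coefficients 1,-2,-1,-2,-2,0,1 for degrees 0…6.
Multiplying by (1 + q^2 + q^6) gives running coefficients 1,-2,0,-4,-3,-2,0 for degrees 0…6.
Finally multiplying by (1 + q + 3q^2), the product of all factors after the first has coefficients 1,-1,1,-10,-7,-17,-11 for degrees 0…6.
[q^6] = 1·(-11) + 1·(-17) + 1·(-7) + 1·(-10) = -45.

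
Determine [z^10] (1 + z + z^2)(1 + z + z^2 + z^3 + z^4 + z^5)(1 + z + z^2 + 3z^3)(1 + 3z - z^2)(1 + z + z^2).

80

(1 + z + z^2) has coefficients 1,1,1 for degrees 0…2.
(1 + z + z^2 + z^3 + z^4 + z^5) has coefficients 1,1,1,1,1,1,0,0,0,0,0 for degrees 0…10.
Multiplying by (1 + z + z^2 + 3z^3) gives running coefficients 1,2,3,6,6,6,5,4,3,0,0 for degrees 0…10.
Multiplying by (1 + 3z - z^2) gives running coefficients 1,5,8,13,21,18,17,13,10,5,-3 for degrees 0…10.
Finally multiplying by (1 + z + z^2), the product of all factors after the first has coefficients 1,6,14,26,42,52,56,48,40,28,12 for degrees 0…10.
[z^10] = 1·12 + 1·28 + 1·40 = 80.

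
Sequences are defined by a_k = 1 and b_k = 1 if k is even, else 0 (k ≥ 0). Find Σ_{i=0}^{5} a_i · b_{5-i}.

3

The convolution is the t^5 coefficient of A(t)B(t).
Σ = 1·0 + 1·1 + 1·0 + 1·1 + 1·0 + 1·1 = 3.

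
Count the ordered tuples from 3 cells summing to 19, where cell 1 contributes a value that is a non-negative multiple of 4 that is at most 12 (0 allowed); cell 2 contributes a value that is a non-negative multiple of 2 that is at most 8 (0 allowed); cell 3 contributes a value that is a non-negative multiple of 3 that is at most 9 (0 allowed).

The generating function for the choices is (1 + y⁴ + y⁸ + y¹²)·(1 + y² + y⁴ + y⁶ + y⁸)·(1 + y³ + y⁶ + y⁹); the count is [y¹⁹].
(1 + y⁴ + y⁸ + y¹²) has coefficients 1,0,0,0,1,0,0,0,1,0,0,0,1 for degrees 0…12.
(1 + y² + y⁴ + y⁶ + y⁸) has coefficients 1,0,1,0,1,0,1,0,1,0,0,0,0,0,0,0,0,0,0,0 for degrees 0…19.
Finally multiplying by (1 + y³ + y⁶ + y⁹), the product of all factors after the first has coefficients 1,0,1,1,1,1,2,1,2,2,1,2,1,1,1,1,0,1,0,0 for degrees 0…19.
[y¹⁹] = 1·0 + 1·1 + 1·2 + 1·1 = 4.

4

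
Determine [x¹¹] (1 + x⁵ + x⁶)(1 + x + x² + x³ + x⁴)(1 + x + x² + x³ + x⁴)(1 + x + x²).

25

(1 + x⁵ + x⁶) has coefficients 1,0,0,0,0,1,1 for degrees 0…6.
(1 + x + x² + x³ + x⁴) has coefficients 1,1,1,1,1,0,0,0,0,0,0,0 for degrees 0…11.
Multiplying by (1 + x + x² + x³ + x⁴) gives running coefficients 1,2,3,4,5,4,3,2,1,0,0,0 for degrees 0…11.
Finally multiplying by (1 + x + x²), the product of all factors after the first has coefficients 1,3,6,9,12,13,12,9,6,3,1,0 for degrees 0…11.
[x¹¹] = 1·0 + 1·12 + 1·13 = 25.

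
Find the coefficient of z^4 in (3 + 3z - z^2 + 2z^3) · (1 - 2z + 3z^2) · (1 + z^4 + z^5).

(3 + 3z - z^2 + 2z^3) has coefficients 3,3,-1,2 for degrees 0…3.
(1 - 2z + 3z^2) has coefficients 1,-2,3,0,0 for degrees 0…4.
Finally multiplying by (1 + z^4 + z^5), the product of all factors after the first has coefficients 1,-2,3,0,1 for degrees 0…4.
[z^4] = 3·1 + 3·0 − 1·3 + 2·(-2) = -4.

-4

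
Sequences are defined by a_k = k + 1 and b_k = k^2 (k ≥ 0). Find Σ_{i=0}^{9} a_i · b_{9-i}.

825

Write out a_i and b_{9-i} for i = 0,…,9 and sum the products.
Σ = 1·81 + 2·64 + 3·49 + 4·36 + 5·25 + 6·16 + 7·9 + 8·4 + 9·1 + 10·0 = 825.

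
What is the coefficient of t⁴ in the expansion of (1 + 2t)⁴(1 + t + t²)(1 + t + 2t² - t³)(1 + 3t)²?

1273

(1 + 2t)⁴ has coefficients 1,8,24,32,16 for degrees 0…4.
(1 + t + t²) has coefficients 1,1,1,0,0 for degrees 0…4.
Multiplying by (1 + t + 2t² - t³) gives running coefficients 1,2,4,2,1 for degrees 0…4.
Finally multiplying by (1 + 3t)², the product of all factors after the first has coefficients 1,8,25,44,49 for degrees 0…4.
[t⁴] = 1·49 + 8·44 + 24·25 + 32·8 + 16·1 = 1273.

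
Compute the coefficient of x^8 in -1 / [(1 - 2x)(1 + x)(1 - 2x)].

The denominator gives the recurrence a_n = 3a_(n−1) − 4a_(n−3) for n ≥ 3; the numerator fixes a_0 = -1, a_1 = -3, a_2 = -9.
Iterating: -1, -3, -9, -23, -57, -135, -313, -711, -1593, so a_8 = -1593.

-1593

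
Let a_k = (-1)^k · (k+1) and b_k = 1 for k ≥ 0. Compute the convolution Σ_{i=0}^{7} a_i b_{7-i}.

-4

Write out a_i and b_{7-i} for i = 0,…,7 and sum the products.
Σ = 1·1 − 2·1 + 3·1 − 4·1 + 5·1 − 6·1 + 7·1 − 8·1 = -4.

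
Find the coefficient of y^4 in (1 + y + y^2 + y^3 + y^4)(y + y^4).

(1 + y + y^2 + y^3 + y^4) has coefficients 1,1,1,1,1 for degrees 0…4.
(y + y^4) has coefficients 0,1,0,0,1 for degrees 0…4.
[y^4] = 1·1 + 1·0 + 1·0 + 1·1 + 1·0 = 2.

2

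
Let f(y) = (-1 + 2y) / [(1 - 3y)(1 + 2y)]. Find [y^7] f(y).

-335

The denominator gives the recurrence a_n = a_(n−1) + 6a_(n−2) for n ≥ 3; the numerator fixes a_0 = -1, a_1 = 1, a_2 = -5.
Iterating: -1, 1, -5, 1, -29, -23, -197, -335, so a_7 = -335.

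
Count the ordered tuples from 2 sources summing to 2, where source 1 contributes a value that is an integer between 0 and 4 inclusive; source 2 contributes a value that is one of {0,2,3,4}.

The generating function for the choices is (1 + z + z² + z³ + z⁴)·(1 + z² + z³ + z⁴); the count is [z²].
(1 + z + z² + z³ + z⁴) has coefficients 1,1,1 for degrees 0…2.
(1 + z² + z³ + z⁴) has coefficients 1,0,1 for degrees 0…2.
[z²] = 1·1 + 1·0 + 1·1 = 2.

2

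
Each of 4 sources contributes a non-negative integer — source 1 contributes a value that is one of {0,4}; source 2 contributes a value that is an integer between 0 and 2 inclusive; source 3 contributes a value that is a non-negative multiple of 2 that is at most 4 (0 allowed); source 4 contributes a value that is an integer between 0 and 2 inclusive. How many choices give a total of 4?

The generating function for the choices is (1 + z^4)·(1 + z + z^2)·(1 + z^2 + z^4)·(1 + z + z^2); the count is [z^4].
(1 + z^4) has coefficients 1,0,0,0,1 for degrees 0…4.
(1 + z + z^2) has coefficients 1,1,1,0,0 for degrees 0…4.
Multiplying by (1 + z^2 + z^4) gives running coefficients 1,1,2,1,2 for degrees 0…4.
Finally multiplying by (1 + z + z^2), the product of all factors after the first has coefficients 1,2,4,4,5 for degrees 0…4.
[z^4] = 1·5 + 1·1 = 6.

6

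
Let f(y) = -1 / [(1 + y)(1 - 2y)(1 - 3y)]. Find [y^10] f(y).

-131495

Partial fractions give a closed form: a_n = (-1/12)·(-1)^n + (4/3)·2^n + (-9/4)·3^n.
At n = 10: a_10 = -131495.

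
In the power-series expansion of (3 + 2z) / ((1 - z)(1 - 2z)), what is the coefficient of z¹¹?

The denominator gives the recurrence a_n = 3a_(n−1) − 2a_(n−2) for n ≥ 2; the numerator fixes a_0 = 3, a_1 = 11.
Iterating: 3, 11, 27, 59, 123, 251, 507, 1019, 2043, 4091, 8187, 16379, so a_11 = 16379.

16379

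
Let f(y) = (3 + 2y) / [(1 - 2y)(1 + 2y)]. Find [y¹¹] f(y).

2048

Partial fractions give a closed form: a_n = (2)·2^n + (1)·(-2)^n.
At n = 11: a_11 = 2048.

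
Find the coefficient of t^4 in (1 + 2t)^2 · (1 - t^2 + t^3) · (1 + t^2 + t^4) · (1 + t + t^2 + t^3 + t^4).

14

(1 + 2t)^2 has coefficients 1,4,4 for degrees 0…2.
(1 - t^2 + t^3) has coefficients 1,0,-1,1,0 for degrees 0…4.
Multiplying by (1 + t^2 + t^4) gives running coefficients 1,0,0,1,0 for degrees 0…4.
Finally multiplying by (1 + t + t^2 + t^3 + t^4), the product of all factors after the first has coefficients 1,1,1,2,2 for degrees 0…4.
[t^4] = 1·2 + 4·2 + 4·1 = 14.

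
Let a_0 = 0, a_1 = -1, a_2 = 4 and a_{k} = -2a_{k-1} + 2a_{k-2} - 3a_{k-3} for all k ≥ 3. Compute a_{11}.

The ordinary generating function has denominator 1 + 2x - 2x^2 + 3x^3.
Iterating the recurrence: a_0,…,a_{11} = 0, -1, 4, -10, 31, -94, 280, -841, 2524, -7570, 22711, -68134.

-68134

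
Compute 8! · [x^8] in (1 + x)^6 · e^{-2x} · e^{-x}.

14985

The EGF product rule gives c_8 = Σ_{k_1+k_2+k_3=8} C(8; k_1,k_2,k_3) · ∏ g_i(k_i), where (1+x)^6 gives the falling factorial (6)_k; e^{-2x} gives (-2)^k; e^{-x} gives (-1)^k.
g_1(k) for k = 0…8: 1, 6, 30, 120, 360, 720, 720, 0, 0.
g_2(k) for k = 0…8: 1, -2, 4, -8, 16, -32, 64, -128, 256.
g_3(k) for k = 0…8: 1, -1, 1, -1, 1, -1, 1, -1, 1.
First combine the last two factors: h(k) = Σ_j C(k,j)·g_2(j)·g_3(k−j) for k = 0…8: 1, -3, 9, -27, 81, -243, 729, -2187, 6561.
c_8 = Σ_k C(8,k)·g_1(k)·h(8−k) = 1·1·6561 + 8·6·(-2187) + 28·30·729 + 56·120·(-243) + 70·360·81 + 56·720·(-27) + 28·720·9 = 6561 − 104976 + 612360 − 1632960 + 2041200 − 1088640 + 181440 = 14985.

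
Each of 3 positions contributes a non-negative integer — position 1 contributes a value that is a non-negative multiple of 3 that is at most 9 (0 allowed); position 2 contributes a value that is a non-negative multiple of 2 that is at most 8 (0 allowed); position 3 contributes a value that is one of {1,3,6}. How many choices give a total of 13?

The generating function for the choices is (1 + z^3 + z^6 + z^9)·(1 + z^2 + z^4 + z^6 + z^8)·(z + z^3 + z^6); the count is [z^13].
(1 + z^3 + z^6 + z^9) has coefficients 1,0,0,1,0,0,1,0,0,1 for degrees 0…9.
(1 + z^2 + z^4 + z^6 + z^8) has coefficients 1,0,1,0,1,0,1,0,1,0,0,0,0,0 for degrees 0…13.
Finally multiplying by (z + z^3 + z^6), the product of all factors after the first has coefficients 0,1,0,2,0,2,1,2,1,2,1,1,1,0 for degrees 0…13.
[z^13] = 1·0 + 1·1 + 1·2 + 1·0 = 3.

3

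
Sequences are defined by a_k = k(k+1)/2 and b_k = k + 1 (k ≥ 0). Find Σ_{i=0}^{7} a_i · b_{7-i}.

This is [x^7] in the product of the two ordinary generating functions.
Σ = 0·8 + 1·7 + 3·6 + 6·5 + 10·4 + 15·3 + 21·2 + 28·1 = 210.

210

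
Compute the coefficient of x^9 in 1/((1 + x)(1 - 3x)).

14762

The denominator gives the recurrence a_n = 2a_(n−1) + 3a_(n−2) for n ≥ 2; the numerator fixes a_0 = 1, a_1 = 2.
Iterating: 1, 2, 7, 20, 61, 182, 547, 1640, 4921, 14762, so a_9 = 14762.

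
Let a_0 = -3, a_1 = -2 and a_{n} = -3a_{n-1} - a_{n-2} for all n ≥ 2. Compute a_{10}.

21282

The ordinary generating function has denominator 1 + 3q + q^2.
Iterating the recurrence: a_0,…,a_{10} = -3, -2, 9, -25, 66, -173, 453, -1186, 3105, -8129, 21282.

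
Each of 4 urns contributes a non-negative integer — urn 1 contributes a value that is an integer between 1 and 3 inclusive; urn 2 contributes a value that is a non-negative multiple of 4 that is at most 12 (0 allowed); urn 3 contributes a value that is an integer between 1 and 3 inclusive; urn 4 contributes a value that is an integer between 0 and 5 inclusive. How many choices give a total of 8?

The generating function for the choices is (t + t^2 + t^3)·(1 + t^4 + t^8 + t^12)·(t + t^2 + t^3)·(1 + t + t^2 + t^3 + t^4 + t^5); the count is [t^8].
(t + t^2 + t^3) has coefficients 0,1,1,1 for degrees 0…3.
(1 + t^4 + t^8 + t^12) has coefficients 1,0,0,0,1,0,0,0,1 for degrees 0…8.
Multiplying by (t + t^2 + t^3) gives running coefficients 0,1,1,1,0,1,1,1,0 for degrees 0…8.
Finally multiplying by (1 + t + t^2 + t^3 + t^4 + t^5), the product of all factors after the first has coefficients 0,1,2,3,3,4,5,5,4 for degrees 0…8.
[t^8] = 1·5 + 1·5 + 1·4 = 14.

14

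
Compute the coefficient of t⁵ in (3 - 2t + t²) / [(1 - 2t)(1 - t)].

The denominator gives the recurrence a_n = 3a_(n−1) − 2a_(n−2) for n ≥ 3; the numerator fixes a_0 = 3, a_1 = 7, a_2 = 16.
Iterating: 3, 7, 16, 34, 70, 142, so a_5 = 142.

142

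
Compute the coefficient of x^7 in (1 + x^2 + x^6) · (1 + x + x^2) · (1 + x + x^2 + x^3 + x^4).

(1 + x^2 + x^6) has coefficients 1,0,1,0,0,0,1 for degrees 0…6.
(1 + x + x^2) has coefficients 1,1,1,0,0,0,0,0 for degrees 0…7.
Finally multiplying by (1 + x + x^2 + x^3 + x^4), the product of all factors after the first has coefficients 1,2,3,3,3,2,1,0 for degrees 0…7.
[x^7] = 1·0 + 1·2 + 1·2 = 4.

4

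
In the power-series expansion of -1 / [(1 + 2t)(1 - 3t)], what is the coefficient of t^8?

The denominator gives the recurrence a_n = a_(n−1) + 6a_(n−2) for n ≥ 2; the numerator fixes a_0 = -1, a_1 = -1.
Iterating: -1, -1, -7, -13, -55, -133, -463, -1261, -4039, so a_8 = -4039.

-4039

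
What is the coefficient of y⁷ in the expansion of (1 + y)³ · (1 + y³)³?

9

(1 + y)³ has coefficients 1,3,3,1 for degrees 0…3.
(1 + y³)³ has coefficients 1,0,0,3,0,0,3,0 for degrees 0…7.
[y⁷] = 1·0 + 3·3 + 3·0 + 1·0 = 9.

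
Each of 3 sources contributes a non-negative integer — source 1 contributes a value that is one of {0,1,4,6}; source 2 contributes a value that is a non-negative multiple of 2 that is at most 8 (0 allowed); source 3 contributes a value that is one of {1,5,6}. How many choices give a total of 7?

The generating function for the choices is (1 + y + y⁴ + y⁶)·(1 + y² + y⁴ + y⁶ + y⁸)·(y + y⁵ + y⁶); the count is [y⁷].
(1 + y + y⁴ + y⁶) has coefficients 1,1,0,0,1,0,1 for degrees 0…6.
(1 + y² + y⁴ + y⁶ + y⁸) has coefficients 1,0,1,0,1,0,1,0 for degrees 0…7.
Finally multiplying by (y + y⁵ + y⁶), the product of all factors after the first has coefficients 0,1,0,1,0,2,1,2 for degrees 0…7.
[y⁷] = 1·2 + 1·1 + 1·1 + 1·1 = 5.

5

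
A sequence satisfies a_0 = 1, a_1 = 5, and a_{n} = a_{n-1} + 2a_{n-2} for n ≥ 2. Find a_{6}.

The ordinary generating function has denominator 1 - t - 2t^2.
Iterating the recurrence: a_0,…,a_{6} = 1, 5, 7, 17, 31, 65, 127.

127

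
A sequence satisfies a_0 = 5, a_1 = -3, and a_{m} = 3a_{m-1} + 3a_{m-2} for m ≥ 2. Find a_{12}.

The ordinary generating function has denominator 1 - 3y - 3y^2.
Iterating the recurrence: a_0,…,a_{12} = 5, -3, 6, 9, 45, 162, 621, 2349, 8910, 33777, 128061, 485514, 1840725.

1840725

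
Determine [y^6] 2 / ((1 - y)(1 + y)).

2

Partial fractions give a closed form: a_n = (1)·1^n + (1)·(-1)^n.
At n = 6: a_6 = 2.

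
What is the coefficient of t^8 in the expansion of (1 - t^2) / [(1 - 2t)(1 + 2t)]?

The denominator gives the recurrence a_n = 4a_(n−2) for n ≥ 3; the numerator fixes a_0 = 1, a_1 = 0, a_2 = 3.
Iterating: 1, 0, 3, 0, 12, 0, 48, 0, 192, so a_8 = 192.

192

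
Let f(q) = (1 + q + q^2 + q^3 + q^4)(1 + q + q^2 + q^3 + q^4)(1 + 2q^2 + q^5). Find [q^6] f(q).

(1 + q + q^2 + q^3 + q^4) has coefficients 1,1,1,1,1 for degrees 0…4.
(1 + q + q^2 + q^3 + q^4) has coefficients 1,1,1,1,1,0,0 for degrees 0…6.
Finally multiplying by (1 + 2q^2 + q^5), the product of all factors after the first has coefficients 1,1,3,3,3,3,3 for degrees 0…6.
[q^6] = 1·3 + 1·3 + 1·3 + 1·3 + 1·3 = 15.

15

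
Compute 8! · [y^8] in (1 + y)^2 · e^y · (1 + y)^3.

19081

The EGF product rule gives c_8 = Σ_{k_1+k_2+k_3=8} C(8; k_1,k_2,k_3) · ∏ g_i(k_i), where (1+y)^2 gives the falling factorial (2)_k; e^y gives (1)^k; (1+y)^3 gives the falling factorial (3)_k.
g_1(k) for k = 0…8: 1, 2, 2, 0, 0, 0, 0, 0, 0.
g_2(k) for k = 0…8: 1, 1, 1, 1, 1, 1, 1, 1, 1.
g_3(k) for k = 0…8: 1, 3, 6, 6, 0, 0, 0, 0, 0.
First combine the last two factors: h(k) = Σ_j C(k,j)·g_2(j)·g_3(k−j) for k = 0…8: 1, 4, 13, 34, 73, 136, 229, 358, 529.
c_8 = Σ_k C(8,k)·g_1(k)·h(8−k) = 1·1·529 + 8·2·358 + 28·2·229 = 529 + 5728 + 12824 = 19081.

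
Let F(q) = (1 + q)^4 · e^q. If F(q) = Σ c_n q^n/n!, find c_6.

The EGF product rule gives c_6 = Σ_{k_1+k_2=6} C(6; k_1,k_2) · ∏ g_i(k_i), where (1+q)^4 gives the falling factorial (4)_k; e^q gives (1)^k.
g_1(k) for k = 0…6: 1, 4, 12, 24, 24, 0, 0.
g_2(k) for k = 0…6: 1, 1, 1, 1, 1, 1, 1.
c_6 = Σ_k C(6,k)·g_1(k)·g_2(6−k) = 1·1·1 + 6·4·1 + 15·12·1 + 20·24·1 + 15·24·1 = 1 + 24 + 180 + 480 + 360 = 1045.

1045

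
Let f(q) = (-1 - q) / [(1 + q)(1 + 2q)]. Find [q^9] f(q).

Partial fractions give a closed form: a_n = (-1)·(-2)^n.
At n = 9: a_9 = 512.

512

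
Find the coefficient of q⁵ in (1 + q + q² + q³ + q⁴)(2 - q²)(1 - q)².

(1 + q + q² + q³ + q⁴) has coefficients 1,1,1,1,1 for degrees 0…4.
(2 - q²) has coefficients 2,0,-1,0,0,0 for degrees 0…5.
Finally multiplying by (1 - q)², the product of all factors after the first has coefficients 2,-4,1,2,-1,0 for degrees 0…5.
[q⁵] = 1·0 + 1·(-1) + 1·2 + 1·1 + 1·(-4) = -2.

-2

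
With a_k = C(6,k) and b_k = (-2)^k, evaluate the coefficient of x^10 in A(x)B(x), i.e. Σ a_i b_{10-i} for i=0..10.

16

This is [x^10] in the product of the two ordinary generating functions.
Σ = 1·1024 + 6·(-512) + 15·256 + 20·(-128) + 15·64 + 6·(-32) + 1·16 + 0·(-8) + 0·4 + 0·(-2) + 0·1 = 16.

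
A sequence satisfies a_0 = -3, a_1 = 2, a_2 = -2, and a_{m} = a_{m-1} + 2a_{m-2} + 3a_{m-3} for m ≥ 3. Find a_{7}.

The ordinary generating function has denominator 1 - q - 2q^2 - 3q^3.
Iterating the recurrence: a_0,…,a_{7} = -3, 2, -2, -7, -5, -25, -56, -121.

-121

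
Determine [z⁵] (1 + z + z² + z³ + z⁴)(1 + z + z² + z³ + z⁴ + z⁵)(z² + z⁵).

5

(1 + z + z² + z³ + z⁴) has coefficients 1,1,1,1,1 for degrees 0…4.
(1 + z + z² + z³ + z⁴ + z⁵) has coefficients 1,1,1,1,1,1 for degrees 0…5.
Finally multiplying by (z² + z⁵), the product of all factors after the first has coefficients 0,0,1,1,1,2 for degrees 0…5.
[z⁵] = 1·2 + 1·1 + 1·1 + 1·1 + 1·0 = 5.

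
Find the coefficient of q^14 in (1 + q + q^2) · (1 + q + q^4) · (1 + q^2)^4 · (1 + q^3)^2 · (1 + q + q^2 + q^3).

(1 + q + q^2) has coefficients 1,1,1 for degrees 0…2.
(1 + q + q^4) has coefficients 1,1,0,0,1,0,0,0,0,0,0,0,0,0,0 for degrees 0…14.
Multiplying by (1 + q^2)^4 gives running coefficients 1,1,4,4,7,6,8,4,7,1,4,0,1,0,0 for degrees 0…14.
Multiplying by (1 + q^3)^2 gives running coefficients 1,1,4,6,9,14,17,19,23,21,19,20,11,12,7 for degrees 0…14.
Finally multiplying by (1 + q + q^2 + q^3), the product of all factors after the first has coefficients 1,2,6,12,20,33,46,59,73,80,82,83,71,62,50 for degrees 0…14.
[q^14] = 1·50 + 1·62 + 1·71 = 183.

183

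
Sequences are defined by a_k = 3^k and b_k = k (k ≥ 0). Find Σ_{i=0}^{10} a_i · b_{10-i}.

44281

The convolution is the t^10 coefficient of A(t)B(t).
Σ = 1·10 + 3·9 + 9·8 + 27·7 + 81·6 + 243·5 + 729·4 + 2187·3 + 6561·2 + 19683·1 + 59049·0 = 44281.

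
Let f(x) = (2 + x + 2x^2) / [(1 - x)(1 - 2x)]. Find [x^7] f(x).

763

The denominator gives the recurrence a_n = 3a_(n−1) − 2a_(n−2) for n ≥ 3; the numerator fixes a_0 = 2, a_1 = 7, a_2 = 19.
Iterating: 2, 7, 19, 43, 91, 187, 379, 763, so a_7 = 763.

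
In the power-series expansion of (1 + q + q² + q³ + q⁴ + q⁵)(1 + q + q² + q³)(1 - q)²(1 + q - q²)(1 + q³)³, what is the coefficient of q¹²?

(1 + q + q² + q³ + q⁴ + q⁵) has coefficients 1,1,1,1,1,1 for degrees 0…5.
(1 + q + q² + q³) has coefficients 1,1,1,1,0,0,0,0,0,0,0,0,0 for degrees 0…12.
Multiplying by (1 - q)² gives running coefficients 1,-1,0,0,-1,1,0,0,0,0,0,0,0 for degrees 0…12.
Multiplying by (1 + q - q²) gives running coefficients 1,0,-2,1,-1,0,2,-1,0,0,0,0,0 for degrees 0…12.
Finally multiplying by (1 + q³)³, the product of all factors after the first has coefficients 1,0,-2,4,-1,-6,8,-4,-6,10,-6,-2,7 for degrees 0…12.
[q¹²] = 1·7 + 1·(-2) + 1·(-6) + 1·10 + 1·(-6) + 1·(-4) = -1.

-1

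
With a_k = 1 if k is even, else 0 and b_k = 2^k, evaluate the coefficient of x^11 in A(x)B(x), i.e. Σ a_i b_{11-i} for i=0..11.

2730

This is [x^11] in the product of the two ordinary generating functions.
Σ = 1·2048 + 0·1024 + 1·512 + 0·256 + 1·128 + 0·64 + 1·32 + 0·16 + 1·8 + 0·4 + 1·2 + 0·1 = 2730.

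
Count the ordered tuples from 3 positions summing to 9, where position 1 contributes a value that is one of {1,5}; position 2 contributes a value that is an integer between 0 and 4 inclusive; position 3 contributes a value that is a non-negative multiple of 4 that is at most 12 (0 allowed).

The generating function for the choices is (x + x⁵)·(1 + x + x² + x³ + x⁴)·(1 + x⁴ + x⁸ + x¹²); the count is [x⁹].
(x + x⁵) has coefficients 0,1,0,0,0,1 for degrees 0…5.
(1 + x + x² + x³ + x⁴) has coefficients 1,1,1,1,1,0,0,0,0,0 for degrees 0…9.
Finally multiplying by (1 + x⁴ + x⁸ + x¹²), the product of all factors after the first has coefficients 1,1,1,1,2,1,1,1,2,1 for degrees 0…9.
[x⁹] = 1·2 + 1·2 = 4.

4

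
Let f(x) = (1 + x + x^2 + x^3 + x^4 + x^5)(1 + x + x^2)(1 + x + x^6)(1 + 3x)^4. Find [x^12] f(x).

(1 + x + x^2 + x^3 + x^4 + x^5) has coefficients 1,1,1,1,1,1 for degrees 0…5.
(1 + x + x^2) has coefficients 1,1,1,0,0,0,0,0,0,0,0,0,0 for degrees 0…12.
Multiplying by (1 + x + x^6) gives running coefficients 1,2,2,1,0,0,1,1,1,0,0,0,0 for degrees 0…12.
Finally multiplying by (1 + 3x)^4, the product of all factors after the first has coefficients 1,14,80,241,417,432,271,94,67,174,243,189,81 for degrees 0…12.
[x^12] = 1·81 + 1·189 + 1·243 + 1·174 + 1·67 + 1·94 = 848.

848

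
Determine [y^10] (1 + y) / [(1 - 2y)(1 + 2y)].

1024

Partial fractions give a closed form: a_n = (3/4)·2^n + (1/4)·(-2)^n.
At n = 10: a_10 = 1024.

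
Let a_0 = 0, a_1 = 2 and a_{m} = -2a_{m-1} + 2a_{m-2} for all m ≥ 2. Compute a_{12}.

-99840

The ordinary generating function has denominator 1 + 2y - 2y^2.
Iterating the recurrence: a_0,…,a_{12} = 0, 2, -4, 12, -32, 88, -240, 656, -1792, 4896, -13376, 36544, -99840.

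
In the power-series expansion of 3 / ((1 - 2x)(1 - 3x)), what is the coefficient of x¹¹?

1582035

Partial fractions give a closed form: a_n = (-6)·2^n + (9)·3^n.
At n = 11: a_11 = 1582035.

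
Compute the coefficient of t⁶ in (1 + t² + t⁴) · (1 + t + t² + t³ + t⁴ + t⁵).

(1 + t² + t⁴) has coefficients 1,0,1,0,1 for degrees 0…4.
(1 + t + t² + t³ + t⁴ + t⁵) has coefficients 1,1,1,1,1,1,0 for degrees 0…6.
[t⁶] = 1·0 + 1·1 + 1·1 = 2.

2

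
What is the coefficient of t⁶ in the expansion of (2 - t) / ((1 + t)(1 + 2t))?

Partial fractions give a closed form: a_n = (-3)·(-1)^n + (5)·(-2)^n.
At n = 6: a_6 = 317.

317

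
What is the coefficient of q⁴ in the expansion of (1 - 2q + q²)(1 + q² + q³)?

(1 - 2q + q²) has coefficients 1,-2,1 for degrees 0…2.
(1 + q² + q³) has coefficients 1,0,1,1,0 for degrees 0…4.
[q⁴] = 1·0 − 2·1 + 1·1 = -1.

-1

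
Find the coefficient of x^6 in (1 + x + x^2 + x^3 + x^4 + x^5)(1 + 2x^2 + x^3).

3

(1 + x + x^2 + x^3 + x^4 + x^5) has coefficients 1,1,1,1,1,1 for degrees 0…5.
(1 + 2x^2 + x^3) has coefficients 1,0,2,1,0,0,0 for degrees 0…6.
[x^6] = 1·0 + 1·0 + 1·0 + 1·1 + 1·2 + 1·0 = 3.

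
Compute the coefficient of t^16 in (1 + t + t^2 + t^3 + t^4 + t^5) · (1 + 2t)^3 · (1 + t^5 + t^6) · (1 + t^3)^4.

647

(1 + t + t^2 + t^3 + t^4 + t^5) has coefficients 1,1,1,1,1,1 for degrees 0…5.
(1 + 2t)^3 has coefficients 1,6,12,8,0,0,0,0,0,0,0,0,0,0,0,0,0 for degrees 0…16.
Multiplying by (1 + t^5 + t^6) gives running coefficients 1,6,12,8,0,1,7,18,20,8,0,0,0,0,0,0,0 for degrees 0…16.
Finally multiplying by (1 + t^3)^4, the product of all factors after the first has coefficients 1,6,12,12,24,49,45,54,96,88,96,134,107,114,136,84,72 for degrees 0…16.
[t^16] = 1·72 + 1·84 + 1·136 + 1·114 + 1·107 + 1·134 = 647.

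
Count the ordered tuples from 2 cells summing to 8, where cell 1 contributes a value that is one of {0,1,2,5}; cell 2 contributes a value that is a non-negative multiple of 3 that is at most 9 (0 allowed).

The generating function for the choices is (1 + z + z² + z⁵)·(1 + z³ + z⁶ + z⁹); the count is [z⁸].
(1 + z + z² + z⁵) has coefficients 1,1,1,0,0,1 for degrees 0…5.
(1 + z³ + z⁶ + z⁹) has coefficients 1,0,0,1,0,0,1,0,0 for degrees 0…8.
[z⁸] = 1·0 + 1·0 + 1·1 + 1·1 = 2.

2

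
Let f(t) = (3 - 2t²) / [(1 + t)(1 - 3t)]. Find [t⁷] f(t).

The denominator gives the recurrence a_n = 2a_(n−1) + 3a_(n−2) for n ≥ 3; the numerator fixes a_0 = 3, a_1 = 6, a_2 = 19.
Iterating: 3, 6, 19, 56, 169, 506, 1519, 4556, so a_7 = 4556.

4556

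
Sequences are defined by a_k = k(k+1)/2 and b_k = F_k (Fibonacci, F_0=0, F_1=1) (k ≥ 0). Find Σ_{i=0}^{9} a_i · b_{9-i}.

This is [x^9] in the product of the two ordinary generating functions.
Σ = 0·34 + 1·21 + 3·13 + 6·8 + 10·5 + 15·3 + 21·2 + 28·1 + 36·1 + 45·0 = 309.

309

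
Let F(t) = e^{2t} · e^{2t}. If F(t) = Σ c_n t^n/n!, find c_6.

The EGF product rule gives c_6 = Σ_{k_1+k_2=6} C(6; k_1,k_2) · ∏ g_i(k_i), where e^{2t} gives (2)^k; e^{2t} gives (2)^k.
g_1(k) for k = 0…6: 1, 2, 4, 8, 16, 32, 64.
g_2(k) for k = 0…6: 1, 2, 4, 8, 16, 32, 64.
c_6 = Σ_k C(6,k)·g_1(k)·g_2(6−k) = 1·1·64 + 6·2·32 + 15·4·16 + 20·8·8 + 15·16·4 + 6·32·2 + 1·64·1 = 64 + 384 + 960 + 1280 + 960 + 384 + 64 = 4096.

4096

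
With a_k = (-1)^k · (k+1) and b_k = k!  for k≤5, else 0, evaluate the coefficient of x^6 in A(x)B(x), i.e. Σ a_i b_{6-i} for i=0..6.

-181

This is [x^6] in the product of the two ordinary generating functions.
Σ = 1·0 − 2·120 + 3·24 − 4·6 + 5·2 − 6·1 + 7·1 = -181.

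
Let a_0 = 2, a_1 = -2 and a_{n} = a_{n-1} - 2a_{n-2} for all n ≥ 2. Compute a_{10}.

90

The ordinary generating function has denominator 1 - y + 2y^2.
Iterating the recurrence: a_0,…,a_{10} = 2, -2, -6, -2, 10, 14, -6, -34, -22, 46, 90.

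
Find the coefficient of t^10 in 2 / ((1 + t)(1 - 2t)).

The denominator gives the recurrence a_n = a_(n−1) + 2a_(n−2) for n ≥ 2; the numerator fixes a_0 = 2, a_1 = 2.
Iterating: 2, 2, 6, 10, 22, 42, 86, 170, 342, 682, 1366, so a_10 = 1366.

1366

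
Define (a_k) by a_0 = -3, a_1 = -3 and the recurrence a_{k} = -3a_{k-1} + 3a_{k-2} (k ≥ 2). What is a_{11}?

The ordinary generating function has denominator 1 + 3t - 3t^2.
Iterating the recurrence: a_0,…,a_{11} = -3, -3, 0, -9, 27, -108, 405, -1539, 5832, -22113, 83835, -317844.

-317844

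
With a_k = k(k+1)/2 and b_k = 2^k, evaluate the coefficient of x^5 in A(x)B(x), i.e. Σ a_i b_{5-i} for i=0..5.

Write out a_i and b_{5-i} for i = 0,…,5 and sum the products.
Σ = 0·32 + 1·16 + 3·8 + 6·4 + 10·2 + 15·1 = 99.

99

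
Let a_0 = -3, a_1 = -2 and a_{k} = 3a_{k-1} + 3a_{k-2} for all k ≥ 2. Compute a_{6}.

-2835

The ordinary generating function has denominator 1 - 3x - 3x^2.
Iterating the recurrence: a_0,…,a_{6} = -3, -2, -15, -51, -198, -747, -2835.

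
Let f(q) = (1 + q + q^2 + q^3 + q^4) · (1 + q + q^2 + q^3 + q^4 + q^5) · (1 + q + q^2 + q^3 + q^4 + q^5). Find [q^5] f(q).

20

(1 + q + q^2 + q^3 + q^4) has coefficients 1,1,1,1,1 for degrees 0…4.
(1 + q + q^2 + q^3 + q^4 + q^5) has coefficients 1,1,1,1,1,1 for degrees 0…5.
Finally multiplying by (1 + q + q^2 + q^3 + q^4 + q^5), the product of all factors after the first has coefficients 1,2,3,4,5,6 for degrees 0…5.
[q^5] = 1·6 + 1·5 + 1·4 + 1·3 + 1·2 = 20.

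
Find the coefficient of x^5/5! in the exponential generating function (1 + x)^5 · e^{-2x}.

The EGF product rule gives c_5 = Σ_{k_1+k_2=5} C(5; k_1,k_2) · ∏ g_i(k_i), where (1+x)^5 gives the falling factorial (5)_k; e^{-2x} gives (-2)^k.
g_1(k) for k = 0…5: 1, 5, 20, 60, 120, 120.
g_2(k) for k = 0…5: 1, -2, 4, -8, 16, -32.
c_5 = Σ_k C(5,k)·g_1(k)·g_2(5−k) = 1·1·(-32) + 5·5·16 + 10·20·(-8) + 10·60·4 + 5·120·(-2) + 1·120·1 = −32 + 400 − 1600 + 2400 − 1200 + 120 = 88.

88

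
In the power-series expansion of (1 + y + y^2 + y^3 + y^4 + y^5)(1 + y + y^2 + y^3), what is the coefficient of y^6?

3

(1 + y + y^2 + y^3 + y^4 + y^5) has coefficients 1,1,1,1,1,1 for degrees 0…5.
(1 + y + y^2 + y^3) has coefficients 1,1,1,1,0,0,0 for degrees 0…6.
[y^6] = 1·0 + 1·0 + 1·0 + 1·1 + 1·1 + 1·1 = 3.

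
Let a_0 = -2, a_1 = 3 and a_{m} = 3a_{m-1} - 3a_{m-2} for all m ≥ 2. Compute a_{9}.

-972

The ordinary generating function has denominator 1 - 3t + 3t^2.
Iterating the recurrence: a_0,…,a_{9} = -2, 3, 15, 36, 63, 81, 54, -81, -405, -972.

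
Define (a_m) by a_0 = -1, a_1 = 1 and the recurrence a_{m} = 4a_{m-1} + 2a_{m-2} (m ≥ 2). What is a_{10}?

The ordinary generating function has denominator 1 - 4q - 2q^2.
Iterating the recurrence: a_0,…,a_{10} = -1, 1, 2, 10, 44, 196, 872, 3880, 17264, 76816, 341792.

341792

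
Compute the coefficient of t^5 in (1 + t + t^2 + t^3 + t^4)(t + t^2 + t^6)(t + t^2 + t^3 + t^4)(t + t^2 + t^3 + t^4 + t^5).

(1 + t + t^2 + t^3 + t^4) has coefficients 1,1,1,1,1 for degrees 0…4.
(t + t^2 + t^6) has coefficients 0,1,1,0,0,0 for degrees 0…5.
Multiplying by (t + t^2 + t^3 + t^4) gives running coefficients 0,0,1,2,2,2 for degrees 0…5.
Finally multiplying by (t + t^2 + t^3 + t^4 + t^5), the product of all factors after the first has coefficients 0,0,0,1,3,5 for degrees 0…5.
[t^5] = 1·5 + 1·3 + 1·1 + 1·0 + 1·0 = 9.

9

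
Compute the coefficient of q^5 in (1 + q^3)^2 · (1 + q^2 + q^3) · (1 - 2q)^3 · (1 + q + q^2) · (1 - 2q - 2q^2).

(1 + q^3)^2 has coefficients 1,0,0,2,0,0 for degrees 0…5.
(1 + q^2 + q^3) has coefficients 1,0,1,1,0,0 for degrees 0…5.
Multiplying by (1 - 2q)^3 gives running coefficients 1,-6,13,-13,6,4 for degrees 0…5.
Multiplying by (1 + q + q^2) gives running coefficients 1,-5,8,-6,6,-3 for degrees 0…5.
Finally multiplying by (1 - 2q - 2q^2), the product of all factors after the first has coefficients 1,-7,16,-12,2,-3 for degrees 0…5.
[q^5] = 1·(-3) + 2·16 = 29.

29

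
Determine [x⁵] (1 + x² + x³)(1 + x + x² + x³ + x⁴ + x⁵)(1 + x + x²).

(1 + x² + x³) has coefficients 1,0,1,1 for degrees 0…3.
(1 + x + x² + x³ + x⁴ + x⁵) has coefficients 1,1,1,1,1,1 for degrees 0…5.
Finally multiplying by (1 + x + x²), the product of all factors after the first has coefficients 1,2,3,3,3,3 for degrees 0…5.
[x⁵] = 1·3 + 1·3 + 1·3 = 9.

9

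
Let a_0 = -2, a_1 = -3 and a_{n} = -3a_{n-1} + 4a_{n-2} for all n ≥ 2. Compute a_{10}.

209713

The ordinary generating function has denominator 1 + 3t - 4t^2.
Iterating the recurrence: a_0,…,a_{10} = -2, -3, 1, -15, 49, -207, 817, -3279, 13105, -52431, 209713.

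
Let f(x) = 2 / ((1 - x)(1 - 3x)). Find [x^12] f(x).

1594322

Partial fractions give a closed form: a_n = (-1)·1^n + (3)·3^n.
At n = 12: a_12 = 1594322.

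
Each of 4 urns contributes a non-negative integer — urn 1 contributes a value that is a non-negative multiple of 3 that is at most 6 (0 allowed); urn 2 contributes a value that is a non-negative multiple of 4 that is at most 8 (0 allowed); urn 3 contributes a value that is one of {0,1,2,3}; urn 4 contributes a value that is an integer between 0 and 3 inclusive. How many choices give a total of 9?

The generating function for the choices is (1 + x³ + x⁶)·(1 + x⁴ + x⁸)·(1 + x + x² + x³)·(1 + x + x² + x³); the count is [x⁹].
(1 + x³ + x⁶) has coefficients 1,0,0,1,0,0,1 for degrees 0…6.
(1 + x⁴ + x⁸) has coefficients 1,0,0,0,1,0,0,0,1,0 for degrees 0…9.
Multiplying by (1 + x + x² + x³) gives running coefficients 1,1,1,1,1,1,1,1,1,1 for degrees 0…9.
Finally multiplying by (1 + x + x² + x³), the product of all factors after the first has coefficients 1,2,3,4,4,4,4,4,4,4 for degrees 0…9.
[x⁹] = 1·4 + 1·4 + 1·4 = 12.

12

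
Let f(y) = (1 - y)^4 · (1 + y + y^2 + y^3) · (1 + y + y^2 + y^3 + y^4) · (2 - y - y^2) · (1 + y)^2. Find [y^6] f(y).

5

(1 - y)^4 has coefficients 1,-4,6,-4,1 for degrees 0…4.
(1 + y + y^2 + y^3) has coefficients 1,1,1,1,0,0,0 for degrees 0…6.
Multiplying by (1 + y + y^2 + y^3 + y^4) gives running coefficients 1,2,3,4,4,3,2 for degrees 0…6.
Multiplying by (2 - y - y^2) gives running coefficients 2,3,3,3,1,-2,-3 for degrees 0…6.
Finally multiplying by (1 + y)^2, the product of all factors after the first has coefficients 2,7,11,12,10,3,-6 for degrees 0…6.
[y^6] = 1·(-6) − 4·3 + 6·10 − 4·12 + 1·11 = 5.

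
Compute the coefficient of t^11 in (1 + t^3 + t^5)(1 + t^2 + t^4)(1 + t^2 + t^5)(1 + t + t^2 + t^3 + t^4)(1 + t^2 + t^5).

(1 + t^3 + t^5) has coefficients 1,0,0,1,0,1 for degrees 0…5.
(1 + t^2 + t^4) has coefficients 1,0,1,0,1,0,0,0,0,0,0,0 for degrees 0…11.
Multiplying by (1 + t^2 + t^5) gives running coefficients 1,0,2,0,2,1,1,1,0,1,0,0 for degrees 0…11.
Multiplying by (1 + t + t^2 + t^3 + t^4) gives running coefficients 1,1,3,3,5,5,6,5,5,4,3,2 for degrees 0…11.
Finally multiplying by (1 + t^2 + t^5), the product of all factors after the first has coefficients 1,1,4,4,8,9,12,13,14,14,13,12 for degrees 0…11.
[t^11] = 1·12 + 1·14 + 1·12 = 38.

38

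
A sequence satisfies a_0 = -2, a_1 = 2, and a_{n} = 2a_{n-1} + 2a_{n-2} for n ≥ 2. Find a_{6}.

The ordinary generating function has denominator 1 - 2q - 2q^2.
Iterating the recurrence: a_0,…,a_{6} = -2, 2, 0, 4, 8, 24, 64.

64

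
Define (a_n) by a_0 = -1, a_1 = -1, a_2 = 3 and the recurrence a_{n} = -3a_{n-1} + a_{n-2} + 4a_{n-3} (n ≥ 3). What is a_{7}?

The ordinary generating function has denominator 1 + 3y - y^2 - 4y^3.
Iterating the recurrence: a_0,…,a_{7} = -1, -1, 3, -14, 41, -125, 360, -1041.

-1041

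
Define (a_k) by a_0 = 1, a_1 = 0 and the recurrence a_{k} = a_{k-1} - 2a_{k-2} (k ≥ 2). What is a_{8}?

-14

The ordinary generating function has denominator 1 - x + 2x^2.
Iterating the recurrence: a_0,…,a_{8} = 1, 0, -2, -2, 2, 6, 2, -10, -14.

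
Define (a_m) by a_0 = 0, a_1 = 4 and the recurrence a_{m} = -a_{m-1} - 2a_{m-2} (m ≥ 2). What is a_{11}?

The ordinary generating function has denominator 1 + y + 2y^2.
Iterating the recurrence: a_0,…,a_{11} = 0, 4, -4, -4, 12, -4, -20, 28, 12, -68, 44, 92.

92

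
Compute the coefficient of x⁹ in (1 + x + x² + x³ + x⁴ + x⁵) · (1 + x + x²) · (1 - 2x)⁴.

8

(1 + x + x² + x³ + x⁴ + x⁵) has coefficients 1,1,1,1,1,1 for degrees 0…5.
(1 + x + x²) has coefficients 1,1,1,0,0,0,0,0,0,0 for degrees 0…9.
Finally multiplying by (1 - 2x)⁴, the product of all factors after the first has coefficients 1,-7,17,-16,8,-16,16,0,0,0 for degrees 0…9.
[x⁹] = 1·0 + 1·0 + 1·0 + 1·16 + 1·(-16) + 1·8 = 8.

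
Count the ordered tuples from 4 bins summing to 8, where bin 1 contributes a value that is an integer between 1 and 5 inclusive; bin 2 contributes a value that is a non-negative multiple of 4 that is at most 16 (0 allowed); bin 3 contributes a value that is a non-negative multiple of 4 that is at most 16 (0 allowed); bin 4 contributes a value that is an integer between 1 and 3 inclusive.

7

The generating function for the choices is (t + t^2 + t^3 + t^4 + t^5)·(1 + t^4 + t^8 + t^12 + t^16)·(1 + t^4 + t^8 + t^12 + t^16)·(t + t^2 + t^3); the count is [t^8].
(t + t^2 + t^3 + t^4 + t^5) has coefficients 0,1,1,1,1,1 for degrees 0…5.
(1 + t^4 + t^8 + t^12 + t^16) has coefficients 1,0,0,0,1,0,0,0,1 for degrees 0…8.
Multiplying by (1 + t^4 + t^8 + t^12 + t^16) gives running coefficients 1,0,0,0,2,0,0,0,3 for degrees 0…8.
Finally multiplying by (t + t^2 + t^3), the product of all factors after the first has coefficients 0,1,1,1,0,2,2,2,0 for degrees 0…8.
[t^8] = 1·2 + 1·2 + 1·2 + 1·0 + 1·1 = 7.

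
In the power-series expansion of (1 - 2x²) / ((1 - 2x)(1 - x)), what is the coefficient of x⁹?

513

The denominator gives the recurrence a_n = 3a_(n−1) − 2a_(n−2) for n ≥ 3; the numerator fixes a_0 = 1, a_1 = 3, a_2 = 5.
Iterating: 1, 3, 5, 9, 17, 33, 65, 129, 257, 513, so a_9 = 513.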